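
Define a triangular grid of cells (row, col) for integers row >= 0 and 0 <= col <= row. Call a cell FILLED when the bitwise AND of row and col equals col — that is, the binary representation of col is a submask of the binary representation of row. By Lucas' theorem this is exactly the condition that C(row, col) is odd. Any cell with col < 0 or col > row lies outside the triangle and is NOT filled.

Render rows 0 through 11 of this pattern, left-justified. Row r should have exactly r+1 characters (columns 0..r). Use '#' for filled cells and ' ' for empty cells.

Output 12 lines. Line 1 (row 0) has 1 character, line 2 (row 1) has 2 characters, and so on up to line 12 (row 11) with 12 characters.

Answer: #
##
# #
####
#   #
##  ##
# # # #
########
#       #
##      ##
# #     # #
####    ####

Derivation:
r0=0: #
r1=1: ##
r2=10: # #
r3=11: ####
r4=100: #   #
r5=101: ##  ##
r6=110: # # # #
r7=111: ########
r8=1000: #       #
r9=1001: ##      ##
r10=1010: # #     # #
r11=1011: ####    ####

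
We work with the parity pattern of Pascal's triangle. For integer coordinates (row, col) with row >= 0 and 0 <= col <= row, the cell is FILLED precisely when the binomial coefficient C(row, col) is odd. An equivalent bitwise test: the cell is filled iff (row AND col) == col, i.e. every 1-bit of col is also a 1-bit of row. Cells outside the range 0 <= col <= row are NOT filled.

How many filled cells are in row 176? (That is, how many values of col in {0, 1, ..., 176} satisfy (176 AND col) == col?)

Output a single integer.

176 in binary = 10110000
popcount(176) = number of 1-bits in 10110000 = 3
A col c satisfies (176 AND c) == c iff every set bit of c is also set in 176; each of the 3 set bits of 176 can independently be on or off in c.
count = 2^3 = 8

Answer: 8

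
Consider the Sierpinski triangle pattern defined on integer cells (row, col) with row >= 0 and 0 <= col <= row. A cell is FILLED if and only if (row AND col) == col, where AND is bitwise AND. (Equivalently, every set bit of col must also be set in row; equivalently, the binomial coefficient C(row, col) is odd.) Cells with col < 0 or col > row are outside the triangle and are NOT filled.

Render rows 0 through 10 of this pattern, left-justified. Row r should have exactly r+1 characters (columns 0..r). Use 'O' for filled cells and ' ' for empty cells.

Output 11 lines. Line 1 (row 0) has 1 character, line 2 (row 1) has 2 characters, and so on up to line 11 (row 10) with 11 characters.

Answer: O
OO
O O
OOOO
O   O
OO  OO
O O O O
OOOOOOOO
O       O
OO      OO
O O     O O

Derivation:
r0=0: O
r1=1: OO
r2=10: O O
r3=11: OOOO
r4=100: O   O
r5=101: OO  OO
r6=110: O O O O
r7=111: OOOOOOOO
r8=1000: O       O
r9=1001: OO      OO
r10=1010: O O     O O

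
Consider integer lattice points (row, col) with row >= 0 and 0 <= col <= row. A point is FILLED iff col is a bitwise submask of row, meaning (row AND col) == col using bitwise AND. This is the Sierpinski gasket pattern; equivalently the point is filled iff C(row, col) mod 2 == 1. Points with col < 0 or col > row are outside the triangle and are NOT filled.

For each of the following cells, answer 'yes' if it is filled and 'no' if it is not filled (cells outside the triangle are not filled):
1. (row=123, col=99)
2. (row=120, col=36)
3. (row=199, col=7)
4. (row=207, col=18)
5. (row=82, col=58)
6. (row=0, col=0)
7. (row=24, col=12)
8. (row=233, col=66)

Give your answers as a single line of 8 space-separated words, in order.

Answer: yes no yes no no yes no no

Derivation:
(123,99): row=0b1111011, col=0b1100011, row AND col = 0b1100011 = 99; 99 == 99 -> filled
(120,36): row=0b1111000, col=0b100100, row AND col = 0b100000 = 32; 32 != 36 -> empty
(199,7): row=0b11000111, col=0b111, row AND col = 0b111 = 7; 7 == 7 -> filled
(207,18): row=0b11001111, col=0b10010, row AND col = 0b10 = 2; 2 != 18 -> empty
(82,58): row=0b1010010, col=0b111010, row AND col = 0b10010 = 18; 18 != 58 -> empty
(0,0): row=0b0, col=0b0, row AND col = 0b0 = 0; 0 == 0 -> filled
(24,12): row=0b11000, col=0b1100, row AND col = 0b1000 = 8; 8 != 12 -> empty
(233,66): row=0b11101001, col=0b1000010, row AND col = 0b1000000 = 64; 64 != 66 -> empty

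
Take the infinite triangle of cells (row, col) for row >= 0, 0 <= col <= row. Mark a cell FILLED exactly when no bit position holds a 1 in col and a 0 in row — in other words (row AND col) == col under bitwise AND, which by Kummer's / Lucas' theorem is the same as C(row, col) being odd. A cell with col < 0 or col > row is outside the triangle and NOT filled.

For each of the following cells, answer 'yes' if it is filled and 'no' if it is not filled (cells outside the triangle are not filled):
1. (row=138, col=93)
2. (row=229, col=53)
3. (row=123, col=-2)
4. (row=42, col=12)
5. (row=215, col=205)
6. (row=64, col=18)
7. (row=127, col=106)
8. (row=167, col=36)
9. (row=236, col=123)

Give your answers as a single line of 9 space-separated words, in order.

Answer: no no no no no no yes yes no

Derivation:
(138,93): row=0b10001010, col=0b1011101, row AND col = 0b1000 = 8; 8 != 93 -> empty
(229,53): row=0b11100101, col=0b110101, row AND col = 0b100101 = 37; 37 != 53 -> empty
(123,-2): col outside [0, 123] -> not filled
(42,12): row=0b101010, col=0b1100, row AND col = 0b1000 = 8; 8 != 12 -> empty
(215,205): row=0b11010111, col=0b11001101, row AND col = 0b11000101 = 197; 197 != 205 -> empty
(64,18): row=0b1000000, col=0b10010, row AND col = 0b0 = 0; 0 != 18 -> empty
(127,106): row=0b1111111, col=0b1101010, row AND col = 0b1101010 = 106; 106 == 106 -> filled
(167,36): row=0b10100111, col=0b100100, row AND col = 0b100100 = 36; 36 == 36 -> filled
(236,123): row=0b11101100, col=0b1111011, row AND col = 0b1101000 = 104; 104 != 123 -> empty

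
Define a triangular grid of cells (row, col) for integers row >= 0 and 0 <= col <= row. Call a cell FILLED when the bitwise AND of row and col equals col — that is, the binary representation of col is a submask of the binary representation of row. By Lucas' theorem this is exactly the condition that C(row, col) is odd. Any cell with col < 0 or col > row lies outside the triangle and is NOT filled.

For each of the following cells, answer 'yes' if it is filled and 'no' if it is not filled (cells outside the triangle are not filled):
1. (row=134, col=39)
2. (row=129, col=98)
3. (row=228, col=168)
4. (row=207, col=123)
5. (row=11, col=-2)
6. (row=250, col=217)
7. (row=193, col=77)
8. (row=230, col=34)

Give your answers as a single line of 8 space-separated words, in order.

Answer: no no no no no no no yes

Derivation:
(134,39): row=0b10000110, col=0b100111, row AND col = 0b110 = 6; 6 != 39 -> empty
(129,98): row=0b10000001, col=0b1100010, row AND col = 0b0 = 0; 0 != 98 -> empty
(228,168): row=0b11100100, col=0b10101000, row AND col = 0b10100000 = 160; 160 != 168 -> empty
(207,123): row=0b11001111, col=0b1111011, row AND col = 0b1001011 = 75; 75 != 123 -> empty
(11,-2): col outside [0, 11] -> not filled
(250,217): row=0b11111010, col=0b11011001, row AND col = 0b11011000 = 216; 216 != 217 -> empty
(193,77): row=0b11000001, col=0b1001101, row AND col = 0b1000001 = 65; 65 != 77 -> empty
(230,34): row=0b11100110, col=0b100010, row AND col = 0b100010 = 34; 34 == 34 -> filled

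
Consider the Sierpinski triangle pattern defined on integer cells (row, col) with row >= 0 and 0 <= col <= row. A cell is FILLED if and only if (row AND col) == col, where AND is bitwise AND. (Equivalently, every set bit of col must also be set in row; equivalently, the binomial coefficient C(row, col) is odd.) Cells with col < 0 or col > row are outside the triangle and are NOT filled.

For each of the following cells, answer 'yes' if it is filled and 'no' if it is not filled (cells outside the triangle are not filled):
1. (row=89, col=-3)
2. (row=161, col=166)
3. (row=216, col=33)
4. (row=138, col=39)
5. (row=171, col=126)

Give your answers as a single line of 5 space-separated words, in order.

Answer: no no no no no

Derivation:
(89,-3): col outside [0, 89] -> not filled
(161,166): col outside [0, 161] -> not filled
(216,33): row=0b11011000, col=0b100001, row AND col = 0b0 = 0; 0 != 33 -> empty
(138,39): row=0b10001010, col=0b100111, row AND col = 0b10 = 2; 2 != 39 -> empty
(171,126): row=0b10101011, col=0b1111110, row AND col = 0b101010 = 42; 42 != 126 -> empty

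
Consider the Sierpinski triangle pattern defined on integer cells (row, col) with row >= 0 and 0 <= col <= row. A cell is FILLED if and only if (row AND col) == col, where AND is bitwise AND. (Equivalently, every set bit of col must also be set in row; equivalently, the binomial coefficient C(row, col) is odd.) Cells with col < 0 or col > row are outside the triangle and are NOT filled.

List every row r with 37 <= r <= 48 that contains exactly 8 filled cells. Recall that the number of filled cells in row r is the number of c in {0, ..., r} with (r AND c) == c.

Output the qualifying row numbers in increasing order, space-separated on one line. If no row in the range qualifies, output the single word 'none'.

Answer: 37 38 41 42 44

Derivation:
Row r has 2^popcount(r) filled cells, so we need popcount(r) = log2(8) = 3.
Scan r = 37..48 and keep those with exactly 3 one-bits:
r=37=100101 popcount=3 -> KEEP
r=38=100110 popcount=3 -> KEEP
r=39=100111 popcount=4 -> skip
r=40=101000 popcount=2 -> skip
r=41=101001 popcount=3 -> KEEP
r=42=101010 popcount=3 -> KEEP
r=43=101011 popcount=4 -> skip
r=44=101100 popcount=3 -> KEEP
r=45=101101 popcount=4 -> skip
r=46=101110 popcount=4 -> skip
r=47=101111 popcount=5 -> skip
r=48=110000 popcount=2 -> skip
Kept rows: 37 38 41 42 44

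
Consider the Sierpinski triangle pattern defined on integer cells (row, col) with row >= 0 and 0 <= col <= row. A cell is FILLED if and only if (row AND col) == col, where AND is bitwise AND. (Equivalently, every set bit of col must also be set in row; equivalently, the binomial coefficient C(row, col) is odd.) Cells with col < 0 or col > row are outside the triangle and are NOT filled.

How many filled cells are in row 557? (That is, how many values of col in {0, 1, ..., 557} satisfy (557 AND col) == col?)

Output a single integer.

557 in binary = 1000101101
popcount(557) = number of 1-bits in 1000101101 = 5
A col c satisfies (557 AND c) == c iff every set bit of c is also set in 557; each of the 5 set bits of 557 can independently be on or off in c.
count = 2^5 = 32

Answer: 32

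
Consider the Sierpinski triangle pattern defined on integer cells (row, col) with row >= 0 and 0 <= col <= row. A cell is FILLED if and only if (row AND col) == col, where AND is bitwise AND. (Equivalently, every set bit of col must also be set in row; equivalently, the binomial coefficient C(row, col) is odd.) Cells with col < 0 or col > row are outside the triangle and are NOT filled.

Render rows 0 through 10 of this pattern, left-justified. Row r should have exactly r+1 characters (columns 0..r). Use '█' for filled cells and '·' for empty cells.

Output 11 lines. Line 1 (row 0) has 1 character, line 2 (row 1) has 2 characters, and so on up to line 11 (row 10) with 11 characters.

Answer: █
██
█·█
████
█···█
██··██
█·█·█·█
████████
█·······█
██······██
█·█·····█·█

Derivation:
r0=0: █
r1=1: ██
r2=10: █·█
r3=11: ████
r4=100: █···█
r5=101: ██··██
r6=110: █·█·█·█
r7=111: ████████
r8=1000: █·······█
r9=1001: ██······██
r10=1010: █·█·····█·█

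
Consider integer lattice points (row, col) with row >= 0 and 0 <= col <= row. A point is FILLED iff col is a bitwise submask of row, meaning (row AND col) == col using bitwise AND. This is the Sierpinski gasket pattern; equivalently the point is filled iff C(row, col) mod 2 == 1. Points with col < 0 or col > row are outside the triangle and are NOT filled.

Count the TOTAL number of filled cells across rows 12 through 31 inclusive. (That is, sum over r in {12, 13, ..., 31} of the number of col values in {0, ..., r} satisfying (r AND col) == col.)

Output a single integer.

Answer: 198

Derivation:
r12=1100 pc2: +4 =4
r13=1101 pc3: +8 =12
r14=1110 pc3: +8 =20
r15=1111 pc4: +16 =36
r16=10000 pc1: +2 =38
r17=10001 pc2: +4 =42
r18=10010 pc2: +4 =46
r19=10011 pc3: +8 =54
r20=10100 pc2: +4 =58
r21=10101 pc3: +8 =66
r22=10110 pc3: +8 =74
r23=10111 pc4: +16 =90
r24=11000 pc2: +4 =94
r25=11001 pc3: +8 =102
r26=11010 pc3: +8 =110
r27=11011 pc4: +16 =126
r28=11100 pc3: +8 =134
r29=11101 pc4: +16 =150
r30=11110 pc4: +16 =166
r31=11111 pc5: +32 =198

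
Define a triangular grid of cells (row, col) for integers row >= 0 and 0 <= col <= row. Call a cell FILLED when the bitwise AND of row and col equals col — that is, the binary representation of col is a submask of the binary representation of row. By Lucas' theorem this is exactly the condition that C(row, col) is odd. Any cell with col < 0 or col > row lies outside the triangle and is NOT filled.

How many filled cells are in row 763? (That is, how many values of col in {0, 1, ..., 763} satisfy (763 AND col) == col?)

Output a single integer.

Answer: 256

Derivation:
763 in binary = 1011111011
popcount(763) = number of 1-bits in 1011111011 = 8
A col c satisfies (763 AND c) == c iff every set bit of c is also set in 763; each of the 8 set bits of 763 can independently be on or off in c.
count = 2^8 = 256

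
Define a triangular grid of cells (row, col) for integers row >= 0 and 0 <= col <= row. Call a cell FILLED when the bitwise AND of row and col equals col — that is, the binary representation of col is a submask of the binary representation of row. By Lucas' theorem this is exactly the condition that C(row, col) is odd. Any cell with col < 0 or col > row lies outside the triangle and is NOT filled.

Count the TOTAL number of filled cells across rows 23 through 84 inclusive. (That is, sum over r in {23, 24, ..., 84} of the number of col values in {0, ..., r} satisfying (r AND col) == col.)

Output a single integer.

r23=10111 pc4: +16 =16
r24=11000 pc2: +4 =20
r25=11001 pc3: +8 =28
r26=11010 pc3: +8 =36
r27=11011 pc4: +16 =52
r28=11100 pc3: +8 =60
r29=11101 pc4: +16 =76
r30=11110 pc4: +16 =92
r31=11111 pc5: +32 =124
r32=100000 pc1: +2 =126
r33=100001 pc2: +4 =130
r34=100010 pc2: +4 =134
r35=100011 pc3: +8 =142
r36=100100 pc2: +4 =146
r37=100101 pc3: +8 =154
r38=100110 pc3: +8 =162
r39=100111 pc4: +16 =178
r40=101000 pc2: +4 =182
r41=101001 pc3: +8 =190
r42=101010 pc3: +8 =198
r43=101011 pc4: +16 =214
r44=101100 pc3: +8 =222
r45=101101 pc4: +16 =238
r46=101110 pc4: +16 =254
r47=101111 pc5: +32 =286
r48=110000 pc2: +4 =290
r49=110001 pc3: +8 =298
r50=110010 pc3: +8 =306
r51=110011 pc4: +16 =322
r52=110100 pc3: +8 =330
r53=110101 pc4: +16 =346
r54=110110 pc4: +16 =362
r55=110111 pc5: +32 =394
r56=111000 pc3: +8 =402
r57=111001 pc4: +16 =418
r58=111010 pc4: +16 =434
r59=111011 pc5: +32 =466
r60=111100 pc4: +16 =482
r61=111101 pc5: +32 =514
r62=111110 pc5: +32 =546
r63=111111 pc6: +64 =610
r64=1000000 pc1: +2 =612
r65=1000001 pc2: +4 =616
r66=1000010 pc2: +4 =620
r67=1000011 pc3: +8 =628
r68=1000100 pc2: +4 =632
r69=1000101 pc3: +8 =640
r70=1000110 pc3: +8 =648
r71=1000111 pc4: +16 =664
r72=1001000 pc2: +4 =668
r73=1001001 pc3: +8 =676
r74=1001010 pc3: +8 =684
r75=1001011 pc4: +16 =700
r76=1001100 pc3: +8 =708
r77=1001101 pc4: +16 =724
r78=1001110 pc4: +16 =740
r79=1001111 pc5: +32 =772
r80=1010000 pc2: +4 =776
r81=1010001 pc3: +8 =784
r82=1010010 pc3: +8 =792
r83=1010011 pc4: +16 =808
r84=1010100 pc3: +8 =816

Answer: 816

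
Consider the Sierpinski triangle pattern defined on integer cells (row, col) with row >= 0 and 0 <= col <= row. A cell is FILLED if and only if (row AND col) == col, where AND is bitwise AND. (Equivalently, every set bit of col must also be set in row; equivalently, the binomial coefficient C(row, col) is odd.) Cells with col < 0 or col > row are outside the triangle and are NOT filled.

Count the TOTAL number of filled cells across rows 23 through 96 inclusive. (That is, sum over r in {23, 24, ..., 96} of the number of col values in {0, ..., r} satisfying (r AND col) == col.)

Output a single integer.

r23=10111 pc4: +16 =16
r24=11000 pc2: +4 =20
r25=11001 pc3: +8 =28
r26=11010 pc3: +8 =36
r27=11011 pc4: +16 =52
r28=11100 pc3: +8 =60
r29=11101 pc4: +16 =76
r30=11110 pc4: +16 =92
r31=11111 pc5: +32 =124
r32=100000 pc1: +2 =126
r33=100001 pc2: +4 =130
r34=100010 pc2: +4 =134
r35=100011 pc3: +8 =142
r36=100100 pc2: +4 =146
r37=100101 pc3: +8 =154
r38=100110 pc3: +8 =162
r39=100111 pc4: +16 =178
r40=101000 pc2: +4 =182
r41=101001 pc3: +8 =190
r42=101010 pc3: +8 =198
r43=101011 pc4: +16 =214
r44=101100 pc3: +8 =222
r45=101101 pc4: +16 =238
r46=101110 pc4: +16 =254
r47=101111 pc5: +32 =286
r48=110000 pc2: +4 =290
r49=110001 pc3: +8 =298
r50=110010 pc3: +8 =306
r51=110011 pc4: +16 =322
r52=110100 pc3: +8 =330
r53=110101 pc4: +16 =346
r54=110110 pc4: +16 =362
r55=110111 pc5: +32 =394
r56=111000 pc3: +8 =402
r57=111001 pc4: +16 =418
r58=111010 pc4: +16 =434
r59=111011 pc5: +32 =466
r60=111100 pc4: +16 =482
r61=111101 pc5: +32 =514
r62=111110 pc5: +32 =546
r63=111111 pc6: +64 =610
r64=1000000 pc1: +2 =612
r65=1000001 pc2: +4 =616
r66=1000010 pc2: +4 =620
r67=1000011 pc3: +8 =628
r68=1000100 pc2: +4 =632
r69=1000101 pc3: +8 =640
r70=1000110 pc3: +8 =648
r71=1000111 pc4: +16 =664
r72=1001000 pc2: +4 =668
r73=1001001 pc3: +8 =676
r74=1001010 pc3: +8 =684
r75=1001011 pc4: +16 =700
r76=1001100 pc3: +8 =708
r77=1001101 pc4: +16 =724
r78=1001110 pc4: +16 =740
r79=1001111 pc5: +32 =772
r80=1010000 pc2: +4 =776
r81=1010001 pc3: +8 =784
r82=1010010 pc3: +8 =792
r83=1010011 pc4: +16 =808
r84=1010100 pc3: +8 =816
r85=1010101 pc4: +16 =832
r86=1010110 pc4: +16 =848
r87=1010111 pc5: +32 =880
r88=1011000 pc3: +8 =888
r89=1011001 pc4: +16 =904
r90=1011010 pc4: +16 =920
r91=1011011 pc5: +32 =952
r92=1011100 pc4: +16 =968
r93=1011101 pc5: +32 =1000
r94=1011110 pc5: +32 =1032
r95=1011111 pc6: +64 =1096
r96=1100000 pc2: +4 =1100

Answer: 1100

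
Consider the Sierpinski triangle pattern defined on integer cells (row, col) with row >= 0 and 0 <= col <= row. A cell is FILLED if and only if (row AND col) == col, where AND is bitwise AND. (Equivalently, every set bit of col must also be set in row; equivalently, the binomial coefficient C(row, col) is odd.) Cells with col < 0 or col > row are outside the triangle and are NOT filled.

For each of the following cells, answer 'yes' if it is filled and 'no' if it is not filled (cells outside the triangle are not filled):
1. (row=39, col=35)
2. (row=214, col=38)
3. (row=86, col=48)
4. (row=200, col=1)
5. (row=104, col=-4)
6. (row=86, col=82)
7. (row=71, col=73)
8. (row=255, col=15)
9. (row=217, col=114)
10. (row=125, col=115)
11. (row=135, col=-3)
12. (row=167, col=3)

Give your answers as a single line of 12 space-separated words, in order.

Answer: yes no no no no yes no yes no no no yes

Derivation:
(39,35): row=0b100111, col=0b100011, row AND col = 0b100011 = 35; 35 == 35 -> filled
(214,38): row=0b11010110, col=0b100110, row AND col = 0b110 = 6; 6 != 38 -> empty
(86,48): row=0b1010110, col=0b110000, row AND col = 0b10000 = 16; 16 != 48 -> empty
(200,1): row=0b11001000, col=0b1, row AND col = 0b0 = 0; 0 != 1 -> empty
(104,-4): col outside [0, 104] -> not filled
(86,82): row=0b1010110, col=0b1010010, row AND col = 0b1010010 = 82; 82 == 82 -> filled
(71,73): col outside [0, 71] -> not filled
(255,15): row=0b11111111, col=0b1111, row AND col = 0b1111 = 15; 15 == 15 -> filled
(217,114): row=0b11011001, col=0b1110010, row AND col = 0b1010000 = 80; 80 != 114 -> empty
(125,115): row=0b1111101, col=0b1110011, row AND col = 0b1110001 = 113; 113 != 115 -> empty
(135,-3): col outside [0, 135] -> not filled
(167,3): row=0b10100111, col=0b11, row AND col = 0b11 = 3; 3 == 3 -> filled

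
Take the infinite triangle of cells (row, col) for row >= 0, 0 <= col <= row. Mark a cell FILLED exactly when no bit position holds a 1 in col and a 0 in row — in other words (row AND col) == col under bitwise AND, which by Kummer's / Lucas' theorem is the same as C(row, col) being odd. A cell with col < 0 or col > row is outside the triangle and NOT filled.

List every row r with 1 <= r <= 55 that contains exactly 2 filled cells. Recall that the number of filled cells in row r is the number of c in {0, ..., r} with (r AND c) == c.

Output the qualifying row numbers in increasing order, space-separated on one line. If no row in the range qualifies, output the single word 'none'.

Row r has 2^popcount(r) filled cells, so we need popcount(r) = log2(2) = 1.
Scan r = 1..55 and keep those with exactly 1 one-bits:
r=1=1 popcount=1 -> KEEP
r=2=10 popcount=1 -> KEEP
r=3=11 popcount=2 -> skip
r=4=100 popcount=1 -> KEEP
r=5=101 popcount=2 -> skip
r=6=110 popcount=2 -> skip
r=7=111 popcount=3 -> skip
r=8=1000 popcount=1 -> KEEP
r=9=1001 popcount=2 -> skip
r=10=1010 popcount=2 -> skip
r=11=1011 popcount=3 -> skip
r=12=1100 popcount=2 -> skip
r=13=1101 popcount=3 -> skip
r=14=1110 popcount=3 -> skip
r=15=1111 popcount=4 -> skip
r=16=10000 popcount=1 -> KEEP
r=17=10001 popcount=2 -> skip
r=18=10010 popcount=2 -> skip
r=19=10011 popcount=3 -> skip
r=20=10100 popcount=2 -> skip
r=21=10101 popcount=3 -> skip
r=22=10110 popcount=3 -> skip
r=23=10111 popcount=4 -> skip
r=24=11000 popcount=2 -> skip
r=25=11001 popcount=3 -> skip
r=26=11010 popcount=3 -> skip
r=27=11011 popcount=4 -> skip
r=28=11100 popcount=3 -> skip
r=29=11101 popcount=4 -> skip
r=30=11110 popcount=4 -> skip
r=31=11111 popcount=5 -> skip
r=32=100000 popcount=1 -> KEEP
r=33=100001 popcount=2 -> skip
r=34=100010 popcount=2 -> skip
r=35=100011 popcount=3 -> skip
r=36=100100 popcount=2 -> skip
r=37=100101 popcount=3 -> skip
r=38=100110 popcount=3 -> skip
r=39=100111 popcount=4 -> skip
r=40=101000 popcount=2 -> skip
r=41=101001 popcount=3 -> skip
r=42=101010 popcount=3 -> skip
r=43=101011 popcount=4 -> skip
r=44=101100 popcount=3 -> skip
r=45=101101 popcount=4 -> skip
r=46=101110 popcount=4 -> skip
r=47=101111 popcount=5 -> skip
r=48=110000 popcount=2 -> skip
r=49=110001 popcount=3 -> skip
r=50=110010 popcount=3 -> skip
r=51=110011 popcount=4 -> skip
r=52=110100 popcount=3 -> skip
r=53=110101 popcount=4 -> skip
r=54=110110 popcount=4 -> skip
r=55=110111 popcount=5 -> skip
Kept rows: 1 2 4 8 16 32

Answer: 1 2 4 8 16 32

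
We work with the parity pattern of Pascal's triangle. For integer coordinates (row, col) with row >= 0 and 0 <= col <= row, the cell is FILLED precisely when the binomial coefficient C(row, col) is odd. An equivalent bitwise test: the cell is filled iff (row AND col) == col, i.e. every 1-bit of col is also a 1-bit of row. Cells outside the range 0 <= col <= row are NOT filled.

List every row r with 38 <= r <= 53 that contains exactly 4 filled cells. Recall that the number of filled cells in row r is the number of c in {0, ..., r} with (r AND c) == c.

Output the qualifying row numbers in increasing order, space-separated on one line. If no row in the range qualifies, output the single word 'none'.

Answer: 40 48

Derivation:
Row r has 2^popcount(r) filled cells, so we need popcount(r) = log2(4) = 2.
Scan r = 38..53 and keep those with exactly 2 one-bits:
r=38=100110 popcount=3 -> skip
r=39=100111 popcount=4 -> skip
r=40=101000 popcount=2 -> KEEP
r=41=101001 popcount=3 -> skip
r=42=101010 popcount=3 -> skip
r=43=101011 popcount=4 -> skip
r=44=101100 popcount=3 -> skip
r=45=101101 popcount=4 -> skip
r=46=101110 popcount=4 -> skip
r=47=101111 popcount=5 -> skip
r=48=110000 popcount=2 -> KEEP
r=49=110001 popcount=3 -> skip
r=50=110010 popcount=3 -> skip
r=51=110011 popcount=4 -> skip
r=52=110100 popcount=3 -> skip
r=53=110101 popcount=4 -> skip
Kept rows: 40 48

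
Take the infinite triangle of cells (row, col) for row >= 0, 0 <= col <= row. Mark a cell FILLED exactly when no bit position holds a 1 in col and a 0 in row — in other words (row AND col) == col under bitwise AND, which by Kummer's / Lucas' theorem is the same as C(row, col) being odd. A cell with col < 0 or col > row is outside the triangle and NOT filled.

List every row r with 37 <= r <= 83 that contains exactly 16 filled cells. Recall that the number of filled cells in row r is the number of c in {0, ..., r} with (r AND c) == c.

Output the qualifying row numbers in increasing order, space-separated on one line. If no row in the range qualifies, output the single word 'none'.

Row r has 2^popcount(r) filled cells, so we need popcount(r) = log2(16) = 4.
Scan r = 37..83 and keep those with exactly 4 one-bits:
r=37=100101 popcount=3 -> skip
r=38=100110 popcount=3 -> skip
r=39=100111 popcount=4 -> KEEP
r=40=101000 popcount=2 -> skip
r=41=101001 popcount=3 -> skip
r=42=101010 popcount=3 -> skip
r=43=101011 popcount=4 -> KEEP
r=44=101100 popcount=3 -> skip
r=45=101101 popcount=4 -> KEEP
r=46=101110 popcount=4 -> KEEP
r=47=101111 popcount=5 -> skip
r=48=110000 popcount=2 -> skip
r=49=110001 popcount=3 -> skip
r=50=110010 popcount=3 -> skip
r=51=110011 popcount=4 -> KEEP
r=52=110100 popcount=3 -> skip
r=53=110101 popcount=4 -> KEEP
r=54=110110 popcount=4 -> KEEP
r=55=110111 popcount=5 -> skip
r=56=111000 popcount=3 -> skip
r=57=111001 popcount=4 -> KEEP
r=58=111010 popcount=4 -> KEEP
r=59=111011 popcount=5 -> skip
r=60=111100 popcount=4 -> KEEP
r=61=111101 popcount=5 -> skip
r=62=111110 popcount=5 -> skip
r=63=111111 popcount=6 -> skip
r=64=1000000 popcount=1 -> skip
r=65=1000001 popcount=2 -> skip
r=66=1000010 popcount=2 -> skip
r=67=1000011 popcount=3 -> skip
r=68=1000100 popcount=2 -> skip
r=69=1000101 popcount=3 -> skip
r=70=1000110 popcount=3 -> skip
r=71=1000111 popcount=4 -> KEEP
r=72=1001000 popcount=2 -> skip
r=73=1001001 popcount=3 -> skip
r=74=1001010 popcount=3 -> skip
r=75=1001011 popcount=4 -> KEEP
r=76=1001100 popcount=3 -> skip
r=77=1001101 popcount=4 -> KEEP
r=78=1001110 popcount=4 -> KEEP
r=79=1001111 popcount=5 -> skip
r=80=1010000 popcount=2 -> skip
r=81=1010001 popcount=3 -> skip
r=82=1010010 popcount=3 -> skip
r=83=1010011 popcount=4 -> KEEP
Kept rows: 39 43 45 46 51 53 54 57 58 60 71 75 77 78 83

Answer: 39 43 45 46 51 53 54 57 58 60 71 75 77 78 83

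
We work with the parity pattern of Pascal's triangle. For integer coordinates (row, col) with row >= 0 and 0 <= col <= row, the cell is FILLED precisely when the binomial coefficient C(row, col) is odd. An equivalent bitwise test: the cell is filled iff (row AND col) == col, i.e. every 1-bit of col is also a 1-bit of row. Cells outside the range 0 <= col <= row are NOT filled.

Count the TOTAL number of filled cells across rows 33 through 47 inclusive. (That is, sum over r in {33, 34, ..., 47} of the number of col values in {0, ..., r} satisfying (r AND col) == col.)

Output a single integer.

Answer: 160

Derivation:
r33=100001 pc2: +4 =4
r34=100010 pc2: +4 =8
r35=100011 pc3: +8 =16
r36=100100 pc2: +4 =20
r37=100101 pc3: +8 =28
r38=100110 pc3: +8 =36
r39=100111 pc4: +16 =52
r40=101000 pc2: +4 =56
r41=101001 pc3: +8 =64
r42=101010 pc3: +8 =72
r43=101011 pc4: +16 =88
r44=101100 pc3: +8 =96
r45=101101 pc4: +16 =112
r46=101110 pc4: +16 =128
r47=101111 pc5: +32 =160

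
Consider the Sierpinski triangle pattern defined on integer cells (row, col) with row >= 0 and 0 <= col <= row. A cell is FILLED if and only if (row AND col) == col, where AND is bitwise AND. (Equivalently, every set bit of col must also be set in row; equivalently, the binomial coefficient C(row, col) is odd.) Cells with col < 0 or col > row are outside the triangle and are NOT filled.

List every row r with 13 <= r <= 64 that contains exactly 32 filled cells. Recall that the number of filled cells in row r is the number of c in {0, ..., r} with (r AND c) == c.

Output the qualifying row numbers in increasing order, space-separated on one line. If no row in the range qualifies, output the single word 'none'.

Row r has 2^popcount(r) filled cells, so we need popcount(r) = log2(32) = 5.
Scan r = 13..64 and keep those with exactly 5 one-bits:
r=13=1101 popcount=3 -> skip
r=14=1110 popcount=3 -> skip
r=15=1111 popcount=4 -> skip
r=16=10000 popcount=1 -> skip
r=17=10001 popcount=2 -> skip
r=18=10010 popcount=2 -> skip
r=19=10011 popcount=3 -> skip
r=20=10100 popcount=2 -> skip
r=21=10101 popcount=3 -> skip
r=22=10110 popcount=3 -> skip
r=23=10111 popcount=4 -> skip
r=24=11000 popcount=2 -> skip
r=25=11001 popcount=3 -> skip
r=26=11010 popcount=3 -> skip
r=27=11011 popcount=4 -> skip
r=28=11100 popcount=3 -> skip
r=29=11101 popcount=4 -> skip
r=30=11110 popcount=4 -> skip
r=31=11111 popcount=5 -> KEEP
r=32=100000 popcount=1 -> skip
r=33=100001 popcount=2 -> skip
r=34=100010 popcount=2 -> skip
r=35=100011 popcount=3 -> skip
r=36=100100 popcount=2 -> skip
r=37=100101 popcount=3 -> skip
r=38=100110 popcount=3 -> skip
r=39=100111 popcount=4 -> skip
r=40=101000 popcount=2 -> skip
r=41=101001 popcount=3 -> skip
r=42=101010 popcount=3 -> skip
r=43=101011 popcount=4 -> skip
r=44=101100 popcount=3 -> skip
r=45=101101 popcount=4 -> skip
r=46=101110 popcount=4 -> skip
r=47=101111 popcount=5 -> KEEP
r=48=110000 popcount=2 -> skip
r=49=110001 popcount=3 -> skip
r=50=110010 popcount=3 -> skip
r=51=110011 popcount=4 -> skip
r=52=110100 popcount=3 -> skip
r=53=110101 popcount=4 -> skip
r=54=110110 popcount=4 -> skip
r=55=110111 popcount=5 -> KEEP
r=56=111000 popcount=3 -> skip
r=57=111001 popcount=4 -> skip
r=58=111010 popcount=4 -> skip
r=59=111011 popcount=5 -> KEEP
r=60=111100 popcount=4 -> skip
r=61=111101 popcount=5 -> KEEP
r=62=111110 popcount=5 -> KEEP
r=63=111111 popcount=6 -> skip
r=64=1000000 popcount=1 -> skip
Kept rows: 31 47 55 59 61 62

Answer: 31 47 55 59 61 62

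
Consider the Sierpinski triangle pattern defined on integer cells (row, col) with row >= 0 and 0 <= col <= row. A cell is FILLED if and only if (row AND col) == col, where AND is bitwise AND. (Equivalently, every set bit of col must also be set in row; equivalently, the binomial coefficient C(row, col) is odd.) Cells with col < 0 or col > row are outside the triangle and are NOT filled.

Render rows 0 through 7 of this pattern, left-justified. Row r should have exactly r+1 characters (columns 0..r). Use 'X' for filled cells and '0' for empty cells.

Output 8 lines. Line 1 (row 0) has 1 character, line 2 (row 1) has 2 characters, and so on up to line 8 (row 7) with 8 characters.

r0=0: X
r1=1: XX
r2=10: X0X
r3=11: XXXX
r4=100: X000X
r5=101: XX00XX
r6=110: X0X0X0X
r7=111: XXXXXXXX

Answer: X
XX
X0X
XXXX
X000X
XX00XX
X0X0X0X
XXXXXXXX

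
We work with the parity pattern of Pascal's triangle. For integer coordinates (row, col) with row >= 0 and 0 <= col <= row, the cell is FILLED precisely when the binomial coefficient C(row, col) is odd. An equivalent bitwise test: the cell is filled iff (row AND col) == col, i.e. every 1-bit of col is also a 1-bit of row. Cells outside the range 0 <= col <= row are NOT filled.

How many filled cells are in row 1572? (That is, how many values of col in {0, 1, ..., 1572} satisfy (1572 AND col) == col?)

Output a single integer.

1572 in binary = 11000100100
popcount(1572) = number of 1-bits in 11000100100 = 4
A col c satisfies (1572 AND c) == c iff every set bit of c is also set in 1572; each of the 4 set bits of 1572 can independently be on or off in c.
count = 2^4 = 16

Answer: 16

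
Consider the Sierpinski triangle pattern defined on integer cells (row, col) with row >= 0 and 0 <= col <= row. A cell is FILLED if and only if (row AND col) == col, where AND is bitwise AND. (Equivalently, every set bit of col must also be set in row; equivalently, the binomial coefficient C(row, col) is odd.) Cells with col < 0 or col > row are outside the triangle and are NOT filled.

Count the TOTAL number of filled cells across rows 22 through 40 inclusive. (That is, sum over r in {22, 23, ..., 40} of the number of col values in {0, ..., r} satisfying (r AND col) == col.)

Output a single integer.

Answer: 190

Derivation:
r22=10110 pc3: +8 =8
r23=10111 pc4: +16 =24
r24=11000 pc2: +4 =28
r25=11001 pc3: +8 =36
r26=11010 pc3: +8 =44
r27=11011 pc4: +16 =60
r28=11100 pc3: +8 =68
r29=11101 pc4: +16 =84
r30=11110 pc4: +16 =100
r31=11111 pc5: +32 =132
r32=100000 pc1: +2 =134
r33=100001 pc2: +4 =138
r34=100010 pc2: +4 =142
r35=100011 pc3: +8 =150
r36=100100 pc2: +4 =154
r37=100101 pc3: +8 =162
r38=100110 pc3: +8 =170
r39=100111 pc4: +16 =186
r40=101000 pc2: +4 =190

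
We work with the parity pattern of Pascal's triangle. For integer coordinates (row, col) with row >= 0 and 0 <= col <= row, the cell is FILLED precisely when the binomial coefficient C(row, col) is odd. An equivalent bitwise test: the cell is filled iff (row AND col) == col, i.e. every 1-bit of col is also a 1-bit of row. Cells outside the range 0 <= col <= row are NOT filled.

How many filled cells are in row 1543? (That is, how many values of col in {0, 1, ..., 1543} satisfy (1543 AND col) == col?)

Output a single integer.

Answer: 32

Derivation:
1543 in binary = 11000000111
popcount(1543) = number of 1-bits in 11000000111 = 5
A col c satisfies (1543 AND c) == c iff every set bit of c is also set in 1543; each of the 5 set bits of 1543 can independently be on or off in c.
count = 2^5 = 32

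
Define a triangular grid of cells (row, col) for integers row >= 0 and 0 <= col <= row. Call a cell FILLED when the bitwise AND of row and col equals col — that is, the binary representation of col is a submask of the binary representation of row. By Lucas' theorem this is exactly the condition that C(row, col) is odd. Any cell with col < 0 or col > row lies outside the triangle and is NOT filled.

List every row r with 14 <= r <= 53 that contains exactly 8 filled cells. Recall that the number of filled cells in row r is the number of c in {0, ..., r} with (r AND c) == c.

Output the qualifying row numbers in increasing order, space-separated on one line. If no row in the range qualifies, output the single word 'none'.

Answer: 14 19 21 22 25 26 28 35 37 38 41 42 44 49 50 52

Derivation:
Row r has 2^popcount(r) filled cells, so we need popcount(r) = log2(8) = 3.
Scan r = 14..53 and keep those with exactly 3 one-bits:
r=14=1110 popcount=3 -> KEEP
r=15=1111 popcount=4 -> skip
r=16=10000 popcount=1 -> skip
r=17=10001 popcount=2 -> skip
r=18=10010 popcount=2 -> skip
r=19=10011 popcount=3 -> KEEP
r=20=10100 popcount=2 -> skip
r=21=10101 popcount=3 -> KEEP
r=22=10110 popcount=3 -> KEEP
r=23=10111 popcount=4 -> skip
r=24=11000 popcount=2 -> skip
r=25=11001 popcount=3 -> KEEP
r=26=11010 popcount=3 -> KEEP
r=27=11011 popcount=4 -> skip
r=28=11100 popcount=3 -> KEEP
r=29=11101 popcount=4 -> skip
r=30=11110 popcount=4 -> skip
r=31=11111 popcount=5 -> skip
r=32=100000 popcount=1 -> skip
r=33=100001 popcount=2 -> skip
r=34=100010 popcount=2 -> skip
r=35=100011 popcount=3 -> KEEP
r=36=100100 popcount=2 -> skip
r=37=100101 popcount=3 -> KEEP
r=38=100110 popcount=3 -> KEEP
r=39=100111 popcount=4 -> skip
r=40=101000 popcount=2 -> skip
r=41=101001 popcount=3 -> KEEP
r=42=101010 popcount=3 -> KEEP
r=43=101011 popcount=4 -> skip
r=44=101100 popcount=3 -> KEEP
r=45=101101 popcount=4 -> skip
r=46=101110 popcount=4 -> skip
r=47=101111 popcount=5 -> skip
r=48=110000 popcount=2 -> skip
r=49=110001 popcount=3 -> KEEP
r=50=110010 popcount=3 -> KEEP
r=51=110011 popcount=4 -> skip
r=52=110100 popcount=3 -> KEEP
r=53=110101 popcount=4 -> skip
Kept rows: 14 19 21 22 25 26 28 35 37 38 41 42 44 49 50 52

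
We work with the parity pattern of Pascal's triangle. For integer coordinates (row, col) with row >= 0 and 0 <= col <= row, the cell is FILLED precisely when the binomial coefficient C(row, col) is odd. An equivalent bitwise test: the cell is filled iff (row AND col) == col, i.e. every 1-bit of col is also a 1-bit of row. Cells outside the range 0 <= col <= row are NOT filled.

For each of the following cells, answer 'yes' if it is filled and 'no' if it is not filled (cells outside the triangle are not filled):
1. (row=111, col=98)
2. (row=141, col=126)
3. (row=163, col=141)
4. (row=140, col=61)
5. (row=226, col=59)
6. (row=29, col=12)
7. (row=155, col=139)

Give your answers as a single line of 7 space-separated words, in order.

(111,98): row=0b1101111, col=0b1100010, row AND col = 0b1100010 = 98; 98 == 98 -> filled
(141,126): row=0b10001101, col=0b1111110, row AND col = 0b1100 = 12; 12 != 126 -> empty
(163,141): row=0b10100011, col=0b10001101, row AND col = 0b10000001 = 129; 129 != 141 -> empty
(140,61): row=0b10001100, col=0b111101, row AND col = 0b1100 = 12; 12 != 61 -> empty
(226,59): row=0b11100010, col=0b111011, row AND col = 0b100010 = 34; 34 != 59 -> empty
(29,12): row=0b11101, col=0b1100, row AND col = 0b1100 = 12; 12 == 12 -> filled
(155,139): row=0b10011011, col=0b10001011, row AND col = 0b10001011 = 139; 139 == 139 -> filled

Answer: yes no no no no yes yes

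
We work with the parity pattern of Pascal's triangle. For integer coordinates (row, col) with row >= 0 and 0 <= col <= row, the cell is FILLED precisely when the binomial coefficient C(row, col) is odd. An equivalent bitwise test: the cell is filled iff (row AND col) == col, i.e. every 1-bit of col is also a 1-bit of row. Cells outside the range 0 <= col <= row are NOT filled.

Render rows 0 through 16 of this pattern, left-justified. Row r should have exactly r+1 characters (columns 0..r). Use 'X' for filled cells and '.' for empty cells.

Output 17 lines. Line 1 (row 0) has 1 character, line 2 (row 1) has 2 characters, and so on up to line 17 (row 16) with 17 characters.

Answer: X
XX
X.X
XXXX
X...X
XX..XX
X.X.X.X
XXXXXXXX
X.......X
XX......XX
X.X.....X.X
XXXX....XXXX
X...X...X...X
XX..XX..XX..XX
X.X.X.X.X.X.X.X
XXXXXXXXXXXXXXXX
X...............X

Derivation:
r0=0: X
r1=1: XX
r2=10: X.X
r3=11: XXXX
r4=100: X...X
r5=101: XX..XX
r6=110: X.X.X.X
r7=111: XXXXXXXX
r8=1000: X.......X
r9=1001: XX......XX
r10=1010: X.X.....X.X
r11=1011: XXXX....XXXX
r12=1100: X...X...X...X
r13=1101: XX..XX..XX..XX
r14=1110: X.X.X.X.X.X.X.X
r15=1111: XXXXXXXXXXXXXXXX
r16=10000: X...............X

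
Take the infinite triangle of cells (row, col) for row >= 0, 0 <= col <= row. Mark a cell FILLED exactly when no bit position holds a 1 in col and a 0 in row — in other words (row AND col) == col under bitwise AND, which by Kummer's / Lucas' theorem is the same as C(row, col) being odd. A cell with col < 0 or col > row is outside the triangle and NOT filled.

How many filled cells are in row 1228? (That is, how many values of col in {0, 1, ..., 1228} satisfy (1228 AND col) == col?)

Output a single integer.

Answer: 32

Derivation:
1228 in binary = 10011001100
popcount(1228) = number of 1-bits in 10011001100 = 5
A col c satisfies (1228 AND c) == c iff every set bit of c is also set in 1228; each of the 5 set bits of 1228 can independently be on or off in c.
count = 2^5 = 32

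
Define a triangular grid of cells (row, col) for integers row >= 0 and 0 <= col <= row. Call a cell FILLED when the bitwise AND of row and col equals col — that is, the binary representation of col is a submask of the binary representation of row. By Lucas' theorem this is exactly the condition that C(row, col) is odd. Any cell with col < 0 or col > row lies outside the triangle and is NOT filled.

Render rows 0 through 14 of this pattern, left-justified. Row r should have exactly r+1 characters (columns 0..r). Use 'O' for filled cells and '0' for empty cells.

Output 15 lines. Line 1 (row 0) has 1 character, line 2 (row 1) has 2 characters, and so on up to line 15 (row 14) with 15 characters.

Answer: O
OO
O0O
OOOO
O000O
OO00OO
O0O0O0O
OOOOOOOO
O0000000O
OO000000OO
O0O00000O0O
OOOO0000OOOO
O000O000O000O
OO00OO00OO00OO
O0O0O0O0O0O0O0O

Derivation:
r0=0: O
r1=1: OO
r2=10: O0O
r3=11: OOOO
r4=100: O000O
r5=101: OO00OO
r6=110: O0O0O0O
r7=111: OOOOOOOO
r8=1000: O0000000O
r9=1001: OO000000OO
r10=1010: O0O00000O0O
r11=1011: OOOO0000OOOO
r12=1100: O000O000O000O
r13=1101: OO00OO00OO00OO
r14=1110: O0O0O0O0O0O0O0O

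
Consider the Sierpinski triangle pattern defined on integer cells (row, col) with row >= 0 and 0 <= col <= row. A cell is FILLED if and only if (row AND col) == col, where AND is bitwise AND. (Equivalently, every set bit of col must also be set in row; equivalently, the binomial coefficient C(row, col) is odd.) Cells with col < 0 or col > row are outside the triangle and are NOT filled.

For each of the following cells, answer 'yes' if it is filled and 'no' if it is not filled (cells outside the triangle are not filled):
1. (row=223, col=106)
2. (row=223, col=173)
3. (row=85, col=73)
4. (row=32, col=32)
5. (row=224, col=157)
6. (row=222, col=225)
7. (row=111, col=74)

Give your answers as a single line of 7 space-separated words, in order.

Answer: no no no yes no no yes

Derivation:
(223,106): row=0b11011111, col=0b1101010, row AND col = 0b1001010 = 74; 74 != 106 -> empty
(223,173): row=0b11011111, col=0b10101101, row AND col = 0b10001101 = 141; 141 != 173 -> empty
(85,73): row=0b1010101, col=0b1001001, row AND col = 0b1000001 = 65; 65 != 73 -> empty
(32,32): row=0b100000, col=0b100000, row AND col = 0b100000 = 32; 32 == 32 -> filled
(224,157): row=0b11100000, col=0b10011101, row AND col = 0b10000000 = 128; 128 != 157 -> empty
(222,225): col outside [0, 222] -> not filled
(111,74): row=0b1101111, col=0b1001010, row AND col = 0b1001010 = 74; 74 == 74 -> filled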